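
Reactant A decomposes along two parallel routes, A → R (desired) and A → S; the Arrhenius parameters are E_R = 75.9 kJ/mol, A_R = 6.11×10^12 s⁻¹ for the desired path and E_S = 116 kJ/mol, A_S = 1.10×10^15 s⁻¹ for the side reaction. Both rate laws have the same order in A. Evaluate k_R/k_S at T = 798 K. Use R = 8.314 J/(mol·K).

2.34

k_R/k_S = (A_R/A_S)·exp[−(E_R−E_S)/(RT)] = (A_R/A_S)·exp[(E_S−E_R)/(RT)].
(E_S−E_R)/(RT) = (116−75.9)×10³/(8.314×798) = 40100/6635 = 6.044.
k_R/k_S = (6.11×10^12/1.10×10^15)·exp(6.044) = 0.005555 × 421.6 = 2.34.
Since E_R < E_S, lowering the temperature improves selectivity toward R.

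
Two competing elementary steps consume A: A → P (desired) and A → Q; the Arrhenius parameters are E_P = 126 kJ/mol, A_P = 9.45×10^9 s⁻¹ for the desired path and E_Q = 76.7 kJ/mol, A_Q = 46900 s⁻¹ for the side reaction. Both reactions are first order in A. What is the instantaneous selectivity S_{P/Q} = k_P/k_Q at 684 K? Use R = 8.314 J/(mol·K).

With equal orders, S_{P/Q} = k_P/k_Q = (A_P/A_Q)·exp[(E_Q−E_P)/(RT)].
(E_Q−E_P)/(RT) = (76.7−126)×10³/(8.314×684) = -49300/5687 = -8.669.
k_P/k_Q = (9.45×10^9/46900)·exp(-8.669) = 2.015×10^5 × 1.718×10^-4 = 34.6.
Since E_P > E_Q, raising the temperature improves selectivity toward P.

34.6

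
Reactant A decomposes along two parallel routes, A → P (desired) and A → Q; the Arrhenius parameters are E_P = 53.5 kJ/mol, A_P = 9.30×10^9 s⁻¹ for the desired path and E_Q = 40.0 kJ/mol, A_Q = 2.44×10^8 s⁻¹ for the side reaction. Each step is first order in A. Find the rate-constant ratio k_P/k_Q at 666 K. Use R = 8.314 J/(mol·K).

3.33

k_P/k_Q = (A_P/A_Q)·exp[−(E_P−E_Q)/(RT)] = (A_P/A_Q)·exp[(E_Q−E_P)/(RT)].
(E_Q−E_P)/(RT) = (40.0−53.5)×10³/(8.314×666) = -13500/5537 = -2.438.
k_P/k_Q = (9.30×10^9/2.44×10^8)·exp(-2.438) = 38.11 × 0.08733 = 3.33.
Since E_P > E_Q, raising the temperature improves selectivity toward P.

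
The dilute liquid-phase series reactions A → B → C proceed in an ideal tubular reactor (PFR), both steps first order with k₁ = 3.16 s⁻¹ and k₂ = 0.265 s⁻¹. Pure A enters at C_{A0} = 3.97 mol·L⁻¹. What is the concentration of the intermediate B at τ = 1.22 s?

The intermediate concentration in a first-order A→B→C sequence is C_B = k₁C_{A0}(e^(−k₁τ) − e^(−k₂τ))/(k₂−k₁).
e^(−k₁τ) = e^(−3.16×1.22) = e^(−3.855) = 0.02117; e^(−k₂τ) = e^(−0.3233) = 0.7238.
C_B = 3.16×3.97/(0.265−3.16) × (0.02117−0.7238) = (-4.333)×(-0.7026) = 3.045 mol·L⁻¹.

3.04 mol·L⁻¹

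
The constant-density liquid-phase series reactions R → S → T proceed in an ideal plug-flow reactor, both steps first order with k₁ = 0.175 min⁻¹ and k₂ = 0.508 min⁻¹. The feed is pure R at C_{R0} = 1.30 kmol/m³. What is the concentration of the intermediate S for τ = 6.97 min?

Solving the coupled first-order balances gives C_S(τ) = [k₁/(k₂−k₁)]·C_{R0}·(e^(−k₁τ) − e^(−k₂τ)).
e^(−k₁τ) = e^(−0.175×6.97) = e^(−1.220) = 0.2953; e^(−k₂τ) = e^(−3.541) = 0.02899.
C_S = 0.175×1.30/(0.508−0.175) × (0.2953−0.02899) = 0.6832×0.2663 = 0.1819 kmol/m³.

0.182 kmol/m³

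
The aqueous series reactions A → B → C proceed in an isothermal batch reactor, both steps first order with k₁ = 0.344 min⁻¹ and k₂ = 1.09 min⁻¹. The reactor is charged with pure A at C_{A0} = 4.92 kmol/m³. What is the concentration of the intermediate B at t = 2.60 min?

For first-order series with pure A initially, C_B(t) = k₁C_{A0}/(k₂−k₁)·(e^(−k₁t) − e^(−k₂t)).
e^(−k₁t) = e^(−0.344×2.60) = e^(−0.8944) = 0.4089; e^(−k₂t) = e^(−2.834) = 0.05878.
C_B = 0.344×4.92/(1.09−0.344) × (0.4089−0.05878) = 2.269×0.3501 = 0.7942 kmol/m³.

0.794 kmol/m³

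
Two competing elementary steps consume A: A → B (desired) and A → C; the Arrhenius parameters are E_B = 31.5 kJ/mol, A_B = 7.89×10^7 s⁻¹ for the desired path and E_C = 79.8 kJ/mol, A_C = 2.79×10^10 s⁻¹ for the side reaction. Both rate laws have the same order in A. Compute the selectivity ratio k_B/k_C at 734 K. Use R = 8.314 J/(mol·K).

k_B/k_C = (A_B/A_C)·exp[−(E_B−E_C)/(RT)] = (A_B/A_C)·exp[(E_C−E_B)/(RT)].
(E_C−E_B)/(RT) = (79.8−31.5)×10³/(8.314×734) = 48300/6102 = 7.915.
k_B/k_C = (7.89×10^7/2.79×10^10)·exp(7.915) = 0.002828 × 2738 = 7.74.

7.74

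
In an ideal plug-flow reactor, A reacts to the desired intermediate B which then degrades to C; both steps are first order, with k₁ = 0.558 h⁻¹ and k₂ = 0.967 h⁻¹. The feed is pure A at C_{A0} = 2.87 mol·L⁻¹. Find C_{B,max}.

0.782 mol·L⁻¹

Evaluating C_B at τ_opt = ln(k₂/k₁)/(k₂−k₁) gives C_{B,max}/C_{A0} = (k₁/k₂)^[k₂/(k₂−k₁)].
= (0.558/0.967)^(0.967/(0.967−0.558)) = (0.5770)^(2.364) = 0.2725.
C_{B,max} = 0.2725×2.87 = 0.782 mol·L⁻¹.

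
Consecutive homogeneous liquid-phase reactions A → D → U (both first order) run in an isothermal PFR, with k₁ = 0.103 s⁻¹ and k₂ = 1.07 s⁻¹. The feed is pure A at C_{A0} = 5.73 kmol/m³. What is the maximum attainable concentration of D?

0.430 kmol/m³

Evaluating C_D at τ_opt = ln(k₂/k₁)/(k₂−k₁) gives C_{D,max}/C_{A0} = (k₁/k₂)^[k₂/(k₂−k₁)].
= (0.103/1.07)^(1.07/(1.07−0.103)) = (0.09626)^(1.107) = 0.07502.
C_{D,max} = 0.07502×5.73 = 0.430 kmol/m³.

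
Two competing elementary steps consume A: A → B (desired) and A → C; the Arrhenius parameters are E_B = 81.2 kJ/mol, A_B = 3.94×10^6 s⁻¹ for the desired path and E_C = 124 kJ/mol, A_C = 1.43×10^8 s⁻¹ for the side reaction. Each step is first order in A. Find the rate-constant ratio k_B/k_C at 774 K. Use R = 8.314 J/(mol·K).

21.3

Since both paths have the same order in A, the concentration cancels and S_{B/C} = k_B/k_C = (A_B/A_C)·exp[(E_C−E_B)/(RT)].
(E_C−E_B)/(RT) = (124−81.2)×10³/(8.314×774) = 42800/6435 = 6.651.
k_B/k_C = (3.94×10^6/1.43×10^8)·exp(6.651) = 0.02755 × 773.6 = 21.3.
Since E_B < E_C, lowering the temperature improves selectivity toward B.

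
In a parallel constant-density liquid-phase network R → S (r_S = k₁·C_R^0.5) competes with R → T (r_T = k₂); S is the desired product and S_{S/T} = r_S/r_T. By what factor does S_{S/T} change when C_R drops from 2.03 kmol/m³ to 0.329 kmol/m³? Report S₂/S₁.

0.403

S_{S/T} = (k₁/k₂)·C_R^0.5, so S₂/S₁ = (C_{R,2}/C_{R,1})^0.5.
= (0.329/2.03)^0.5 = (0.1621)^0.5 = 0.403.
Selectivity toward S falls as C_R falls — high-concentration operation is favoured.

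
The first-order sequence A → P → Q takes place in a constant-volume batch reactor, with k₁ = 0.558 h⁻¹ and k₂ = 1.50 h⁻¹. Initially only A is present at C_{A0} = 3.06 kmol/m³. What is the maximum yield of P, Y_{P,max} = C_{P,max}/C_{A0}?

Evaluating C_P at t_opt = ln(k₂/k₁)/(k₂−k₁) gives C_{P,max}/C_{A0} = (k₁/k₂)^[k₂/(k₂−k₁)].
= (0.558/1.50)^(1.50/(1.50−0.558)) = (0.3720)^(1.592) = 0.2071.

0.207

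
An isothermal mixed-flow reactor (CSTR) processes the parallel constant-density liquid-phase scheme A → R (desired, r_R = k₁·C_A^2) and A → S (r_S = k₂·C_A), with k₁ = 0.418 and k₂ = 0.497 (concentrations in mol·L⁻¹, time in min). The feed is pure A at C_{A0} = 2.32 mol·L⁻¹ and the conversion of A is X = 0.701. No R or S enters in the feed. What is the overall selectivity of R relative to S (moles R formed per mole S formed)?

Exit C_A = C_{A0}(1−X) = 2.32×0.299 = 0.6937 mol·L⁻¹.
A CSTR operates uniformly at the exit composition, giving r_R = 0.2011 and r_S = 0.3448 (each k·C_A^n at C_A = 0.6937).
Overall selectivity = C_R/C_S = r_Rτ/(r_Sτ) = r_R/r_S = 0.583.

0.583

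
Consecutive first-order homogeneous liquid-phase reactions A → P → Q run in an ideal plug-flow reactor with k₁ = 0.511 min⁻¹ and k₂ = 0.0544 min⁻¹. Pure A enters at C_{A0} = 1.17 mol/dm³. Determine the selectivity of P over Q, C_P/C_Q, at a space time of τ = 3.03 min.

9.33

For first-order series with pure A initially, C_P(τ) = k₁C_{A0}/(k₂−k₁)·(e^(−k₁τ) − e^(−k₂τ)).
e^(−k₁τ) = e^(−0.511×3.03) = e^(−1.548) = 0.2126; e^(−k₂τ) = e^(−0.1648) = 0.8480.
C_P = 0.511×1.17/(0.0544−0.511) × (0.2126−0.8480) = (-1.309)×(-0.6354) = 0.8320 mol/dm³.
C_A = C_{A0}e^(−k₁τ) = 0.2487 mol/dm³, so C_Q = C_{A0}−C_A−C_P = 0.08922 mol/dm³; C_P/C_Q = 9.33.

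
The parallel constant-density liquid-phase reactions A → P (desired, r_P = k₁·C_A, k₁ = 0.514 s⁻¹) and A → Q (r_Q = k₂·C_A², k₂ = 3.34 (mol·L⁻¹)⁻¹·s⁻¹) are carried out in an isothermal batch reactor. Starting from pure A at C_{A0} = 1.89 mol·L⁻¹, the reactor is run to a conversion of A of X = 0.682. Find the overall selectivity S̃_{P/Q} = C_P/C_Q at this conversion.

0.135

C_A = C_{A0}(1−X) = 0.6010 mol·L⁻¹.
Along a PFR/batch, dC_P/dC_A = −r_P/(r_P+r_Q) = −k₁/(k₁+k₂·C_A).
Integrating from C_{A0} to C_A: C_P = (0.514/3.34)·ln[(0.514+3.34·1.89)/(0.514+3.34·0.601)] = 0.1539·ln(6.827/2.521) = 0.1533 mol·L⁻¹.
C_Q = (C_{A0}−C_A)−C_P = 1.136 mol·L⁻¹; S̃_{P/Q} = 0.1533/1.136 = 0.135.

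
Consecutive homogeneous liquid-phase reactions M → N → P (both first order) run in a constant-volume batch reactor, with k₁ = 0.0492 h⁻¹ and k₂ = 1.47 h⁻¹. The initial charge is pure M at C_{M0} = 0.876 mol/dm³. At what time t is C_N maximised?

The intermediate peaks when r₁ = r₂, i.e. k₁e^(−k₁t) = k₂e^(−k₂t), giving t_opt = ln(k₂/k₁)/(k₂−k₁).
= ln(1.47/0.0492)/(1.47−0.0492) = ln(29.88)/1.421 = 3.397/1.421 = 2.39 h.

2.39 h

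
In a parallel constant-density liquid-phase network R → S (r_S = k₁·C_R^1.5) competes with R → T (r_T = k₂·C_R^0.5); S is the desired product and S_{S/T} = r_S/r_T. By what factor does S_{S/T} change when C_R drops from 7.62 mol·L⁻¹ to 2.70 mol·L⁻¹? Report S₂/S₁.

0.354

S_{S/T} = (k₁/k₂)·C_R, so S₂/S₁ = (C_{R,2}/C_{R,1}).
= 2.70/7.62 = 0.354.
Selectivity toward S falls as C_R falls — high-concentration operation is favoured.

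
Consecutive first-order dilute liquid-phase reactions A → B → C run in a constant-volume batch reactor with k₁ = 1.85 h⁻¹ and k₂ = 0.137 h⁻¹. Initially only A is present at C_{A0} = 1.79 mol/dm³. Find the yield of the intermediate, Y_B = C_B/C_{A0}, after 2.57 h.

Solving the coupled first-order balances gives C_B(t) = [k₁/(k₂−k₁)]·C_{A0}·(e^(−k₁t) − e^(−k₂t)).
e^(−k₁t) = e^(−1.85×2.57) = e^(−4.755) = 0.008613; e^(−k₂t) = e^(−0.3521) = 0.7032.
C_B = 1.85×1.79/(0.137−1.85) × (0.008613−0.7032) = (-1.933)×(-0.6946) = 1.343 mol/dm³.
Y_B = C_B/C_{A0} = 1.343/1.79 = 0.750.

0.750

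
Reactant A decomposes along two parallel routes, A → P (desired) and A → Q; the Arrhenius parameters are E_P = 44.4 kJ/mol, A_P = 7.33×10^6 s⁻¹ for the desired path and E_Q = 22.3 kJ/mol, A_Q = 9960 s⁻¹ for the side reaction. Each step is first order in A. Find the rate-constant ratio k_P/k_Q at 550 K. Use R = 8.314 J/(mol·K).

With equal orders, S_{P/Q} = k_P/k_Q = (A_P/A_Q)·exp[(E_Q−E_P)/(RT)].
(E_Q−E_P)/(RT) = (22.3−44.4)×10³/(8.314×550) = -22100/4573 = -4.833.
k_P/k_Q = (7.33×10^6/9960)·exp(-4.833) = 735.9 × 0.007962 = 5.86.
Since E_P > E_Q, raising the temperature improves selectivity toward P.

5.86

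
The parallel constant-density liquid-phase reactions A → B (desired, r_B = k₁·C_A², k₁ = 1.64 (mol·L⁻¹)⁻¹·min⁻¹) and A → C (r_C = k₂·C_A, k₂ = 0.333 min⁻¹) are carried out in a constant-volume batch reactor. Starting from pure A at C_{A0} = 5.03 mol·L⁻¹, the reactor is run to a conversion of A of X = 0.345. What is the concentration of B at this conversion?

C_A = C_{A0}(1−X) = 3.295 mol·L⁻¹.
Along a PFR/batch, dC_C/dC_A = −r_C/(r_B+r_C) = −k₂/(k₂+k₁·C_A).
Integrating from C_{A0} to C_A: C_C = (0.333/1.64)·ln[(0.333+1.64·5.03)/(0.333+1.64·3.29)] = 0.2030·ln(8.582/5.736) = 0.08181 mol·L⁻¹.
Then C_B = (C_{A0}−C_A) − C_C = 1.735 − 0.08181 = 1.654 mol·L⁻¹.

1.65 mol·L⁻¹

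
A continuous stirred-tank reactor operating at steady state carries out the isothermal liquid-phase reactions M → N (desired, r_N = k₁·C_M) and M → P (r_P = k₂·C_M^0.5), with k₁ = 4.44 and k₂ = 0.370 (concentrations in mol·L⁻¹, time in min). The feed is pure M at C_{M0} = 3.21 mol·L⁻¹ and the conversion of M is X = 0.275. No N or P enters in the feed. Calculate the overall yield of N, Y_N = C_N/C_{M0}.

0.261

Exit C_M = C_{M0}(1−X) = 3.21×0.725 = 2.327 mol·L⁻¹.
Rates in a CSTR are evaluated at the outlet concentration: r_N = 4.44×2.327 = 10.33, r_P = 0.370×2.327^0.5 = 0.5644.
Fraction of consumed M going to N: r_N/(r_N+r_P) = 0.9482.
C_N = 0.9482·C_{M0}·X = 0.9482×3.21×0.275 = 0.837 mol·L⁻¹; Y_N = C_N/C_{M0} = 0.261.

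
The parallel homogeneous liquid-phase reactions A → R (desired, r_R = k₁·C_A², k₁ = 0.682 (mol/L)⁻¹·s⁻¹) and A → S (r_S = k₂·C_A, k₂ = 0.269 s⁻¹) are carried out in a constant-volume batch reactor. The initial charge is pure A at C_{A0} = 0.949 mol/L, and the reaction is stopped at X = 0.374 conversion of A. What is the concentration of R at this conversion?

0.234 mol/L

C_A = C_{A0}(1−X) = 0.5941 mol/L.
Along a PFR/batch, dC_S/dC_A = −r_S/(r_R+r_S) = −k₂/(k₂+k₁·C_A).
Integrating from C_{A0} to C_A: C_S = (0.269/0.682)·ln[(0.269+0.682·0.949)/(0.269+0.682·0.594)] = 0.3944·ln(0.9162/0.6742) = 0.1210 mol/L.
Then C_R = (C_{A0}−C_A) − C_S = 0.3549 − 0.1210 = 0.2339 mol/L.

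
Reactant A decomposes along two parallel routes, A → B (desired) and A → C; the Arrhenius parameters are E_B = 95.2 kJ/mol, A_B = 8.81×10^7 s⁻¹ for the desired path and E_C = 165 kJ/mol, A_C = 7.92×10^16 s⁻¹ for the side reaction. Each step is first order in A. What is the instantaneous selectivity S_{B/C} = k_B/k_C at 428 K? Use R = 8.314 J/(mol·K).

0.367

k_B/k_C = (A_B/A_C)·exp[−(E_B−E_C)/(RT)] = (A_B/A_C)·exp[(E_C−E_B)/(RT)].
(E_C−E_B)/(RT) = (165−95.2)×10³/(8.314×428) = 69800/3558 = 19.62.
k_B/k_C = (8.81×10^7/7.92×10^16)·exp(19.62) = 1.112×10^-9 × 3.303×10^8 = 0.367.
Since E_B < E_C, lowering the temperature improves selectivity toward B.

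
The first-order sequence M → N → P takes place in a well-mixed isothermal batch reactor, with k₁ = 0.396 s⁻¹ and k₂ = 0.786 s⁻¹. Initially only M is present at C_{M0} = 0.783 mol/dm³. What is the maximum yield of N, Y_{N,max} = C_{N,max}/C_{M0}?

For a first-order series the maximum intermediate yield is C_{N,max}/C_{M0} = (k₁/k₂)^[k₂/(k₂−k₁)].
= (0.396/0.786)^(0.786/(0.786−0.396)) = (0.5038)^(2.015) = 0.2512.

0.251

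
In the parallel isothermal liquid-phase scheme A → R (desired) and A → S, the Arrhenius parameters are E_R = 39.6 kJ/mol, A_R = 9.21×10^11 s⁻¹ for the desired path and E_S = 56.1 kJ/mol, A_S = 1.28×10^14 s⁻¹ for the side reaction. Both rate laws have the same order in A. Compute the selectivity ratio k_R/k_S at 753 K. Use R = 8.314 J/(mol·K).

0.100

k_R/k_S = (A_R/A_S)·exp[−(E_R−E_S)/(RT)] = (A_R/A_S)·exp[(E_S−E_R)/(RT)].
(E_S−E_R)/(RT) = (56.1−39.6)×10³/(8.314×753) = 16500/6260 = 2.636.
k_R/k_S = (9.21×10^11/1.28×10^14)·exp(2.636) = 0.007195 × 13.95 = 0.100.
Since E_R < E_S, lowering the temperature improves selectivity toward R.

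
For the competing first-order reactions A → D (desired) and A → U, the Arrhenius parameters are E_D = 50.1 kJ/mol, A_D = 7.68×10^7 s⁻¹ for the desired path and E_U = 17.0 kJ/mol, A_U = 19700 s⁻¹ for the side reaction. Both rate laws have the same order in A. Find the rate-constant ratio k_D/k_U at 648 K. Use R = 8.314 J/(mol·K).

With equal orders, S_{D/U} = k_D/k_U = (A_D/A_U)·exp[(E_U−E_D)/(RT)].
(E_U−E_D)/(RT) = (17.0−50.1)×10³/(8.314×648) = -33100/5387 = -6.144.
k_D/k_U = (7.68×10^7/19700)·exp(-6.144) = 3898 × 0.002147 = 8.37.

8.37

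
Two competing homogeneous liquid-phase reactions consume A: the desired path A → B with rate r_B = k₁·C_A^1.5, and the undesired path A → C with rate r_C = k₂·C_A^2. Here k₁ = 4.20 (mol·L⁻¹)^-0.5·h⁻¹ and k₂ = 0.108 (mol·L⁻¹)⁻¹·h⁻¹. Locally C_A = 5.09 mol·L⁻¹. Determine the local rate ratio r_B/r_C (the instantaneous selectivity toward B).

S_{B/C} = r_B/r_C = (k₁·C_A^1.5)/(k₂·C_A^2) = (k₁/k₂)·C_A^-0.5.
= (4.20×5.090^1.5) / (0.108×5.090^2) = 48.23/2.798 = 17.2.
The undesired path is higher order in A, so low C_A (CSTR or dilute feed) favours B.

17.2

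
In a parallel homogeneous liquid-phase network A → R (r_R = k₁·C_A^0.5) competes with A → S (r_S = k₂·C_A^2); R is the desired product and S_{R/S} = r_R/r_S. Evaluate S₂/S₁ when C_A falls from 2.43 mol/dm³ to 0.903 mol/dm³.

S_{R/S} = (k₁/k₂)·C_A^-1.5, so S₂/S₁ = (C_{A,2}/C_{A,1})^-1.5.
= (0.903/2.43)^(-1.5) = (0.3716)^(-1.5) = 4.41.

4.41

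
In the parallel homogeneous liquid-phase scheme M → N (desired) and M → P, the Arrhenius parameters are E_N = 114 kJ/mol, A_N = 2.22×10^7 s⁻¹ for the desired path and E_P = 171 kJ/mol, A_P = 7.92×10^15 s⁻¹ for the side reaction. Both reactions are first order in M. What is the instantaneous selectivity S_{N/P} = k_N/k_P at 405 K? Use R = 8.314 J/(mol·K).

0.0630

k_N/k_P = (A_N/A_P)·exp[−(E_N−E_P)/(RT)] = (A_N/A_P)·exp[(E_P−E_N)/(RT)].
(E_P−E_N)/(RT) = (171−114)×10³/(8.314×405) = 57000/3367 = 16.93.
k_N/k_P = (2.22×10^7/7.92×10^15)·exp(16.93) = 2.803×10^-9 × 2.248×10^7 = 0.0630.
Since E_N < E_P, lowering the temperature improves selectivity toward N.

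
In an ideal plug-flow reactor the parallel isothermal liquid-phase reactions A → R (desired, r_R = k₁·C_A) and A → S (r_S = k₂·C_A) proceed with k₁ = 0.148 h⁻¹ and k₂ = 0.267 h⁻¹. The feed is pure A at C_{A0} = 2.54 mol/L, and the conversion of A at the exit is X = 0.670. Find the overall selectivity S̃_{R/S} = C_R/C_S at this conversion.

0.554

C_A = C_{A0}(1−X) = 0.8382 mol/L.
Both paths are first order in A, so the instantaneous fraction to R is constant: dC_R/d(−C_A) = k₁/(k₁+k₂) = 0.3566.
C_R = 0.3566·(C_{A0}−C_A) = 0.3566×1.702 = 0.607 mol/L.
C_S = (C_{A0}−C_A)−C_R = 1.095 mol/L; S̃_{R/S} = 0.6069/1.095 = 0.554.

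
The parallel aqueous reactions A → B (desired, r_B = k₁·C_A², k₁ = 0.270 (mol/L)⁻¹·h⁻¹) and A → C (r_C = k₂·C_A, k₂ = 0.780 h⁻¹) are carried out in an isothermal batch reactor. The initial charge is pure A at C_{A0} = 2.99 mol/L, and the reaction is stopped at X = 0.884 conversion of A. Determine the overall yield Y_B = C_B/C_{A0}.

C_A = C_{A0}(1−X) = 0.3468 mol/L.
Along a PFR/batch, dC_C/dC_A = −r_C/(r_B+r_C) = −k₂/(k₂+k₁·C_A).
Integrating from C_{A0} to C_A: C_C = (0.780/0.270)·ln[(0.780+0.270·2.99)/(0.780+0.270·0.347)] = 2.889·ln(1.587/0.8736) = 1.725 mol/L.
Then C_B = (C_{A0}−C_A) − C_C = 2.643 − 1.725 = 0.9182 mol/L.
Y_B = C_B/C_{A0} = 0.9182/2.99 = 0.307.

0.307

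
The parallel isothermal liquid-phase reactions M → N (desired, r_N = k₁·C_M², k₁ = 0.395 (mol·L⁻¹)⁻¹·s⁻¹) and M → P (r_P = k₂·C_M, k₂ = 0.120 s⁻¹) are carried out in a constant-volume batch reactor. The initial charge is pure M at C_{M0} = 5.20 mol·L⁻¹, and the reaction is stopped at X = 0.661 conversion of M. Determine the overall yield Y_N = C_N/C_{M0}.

C_M = C_{M0}(1−X) = 1.763 mol·L⁻¹.
Along a PFR/batch, dC_P/dC_M = −r_P/(r_N+r_P) = −k₂/(k₂+k₁·C_M).
Integrating from C_{M0} to C_M: C_P = (0.120/0.395)·ln[(0.120+0.395·5.20)/(0.120+0.395·1.76)] = 0.3038·ln(2.174/0.8163) = 0.2976 mol·L⁻¹.
Then C_N = (C_{M0}−C_M) − C_P = 3.437 − 0.2976 = 3.140 mol·L⁻¹.
Y_N = C_N/C_{M0} = 3.140/5.20 = 0.604.

0.604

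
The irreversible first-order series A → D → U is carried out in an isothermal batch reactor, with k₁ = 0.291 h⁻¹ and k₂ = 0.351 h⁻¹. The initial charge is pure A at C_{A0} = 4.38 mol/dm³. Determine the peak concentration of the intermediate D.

1.46 mol/dm³

For a first-order series the maximum intermediate yield is C_{D,max}/C_{A0} = (k₁/k₂)^[k₂/(k₂−k₁)].
= (0.291/0.351)^(0.351/(0.351−0.291)) = (0.8291)^(5.850) = 0.3340.
C_{D,max} = 0.3340×4.38 = 1.46 mol/dm³.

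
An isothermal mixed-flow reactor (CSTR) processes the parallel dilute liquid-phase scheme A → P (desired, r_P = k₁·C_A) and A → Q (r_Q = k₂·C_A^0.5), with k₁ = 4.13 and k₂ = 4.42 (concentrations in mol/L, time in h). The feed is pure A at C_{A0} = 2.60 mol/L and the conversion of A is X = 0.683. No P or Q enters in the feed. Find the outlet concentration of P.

0.815 mol/L

Exit C_A = C_{A0}(1−X) = 2.60×0.317 = 0.8242 mol/L.
Rates in a CSTR are evaluated at the outlet concentration: r_P = 4.13×0.8242 = 3.404, r_Q = 4.42×0.8242^0.5 = 4.013.
Fraction of consumed A going to P: r_P/(r_P+r_Q) = 0.4590.
C_P = 0.4590·C_{A0}·X = 0.4590×2.60×0.683 = 0.815 mol/L.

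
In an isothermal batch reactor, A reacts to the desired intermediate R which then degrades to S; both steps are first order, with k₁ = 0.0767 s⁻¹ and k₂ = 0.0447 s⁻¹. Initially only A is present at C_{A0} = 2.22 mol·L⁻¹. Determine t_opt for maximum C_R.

16.9 s

For first-order series the maximum of C_R occurs at t_opt = ln(k₂/k₁)/(k₂−k₁).
= ln(0.0447/0.0767)/(0.0447−0.0767) = ln(0.5828)/-0.03200 = -0.5399/-0.03200 = 16.9 s.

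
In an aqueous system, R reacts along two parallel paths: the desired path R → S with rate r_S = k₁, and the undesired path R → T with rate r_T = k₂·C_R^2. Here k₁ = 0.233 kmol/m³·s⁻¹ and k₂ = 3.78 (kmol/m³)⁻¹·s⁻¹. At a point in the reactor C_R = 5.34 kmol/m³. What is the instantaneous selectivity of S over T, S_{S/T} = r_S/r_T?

S_{S/T} = r_S/r_T = (k₁)/(k₂·C_R^2) = (k₁/k₂)·C_R^-2.
= (0.233) / (3.78×5.340^2) = 0.2330/107.8 = 0.00216.
The undesired path is higher order in R, so low C_R (CSTR or dilute feed) favours S.

0.00216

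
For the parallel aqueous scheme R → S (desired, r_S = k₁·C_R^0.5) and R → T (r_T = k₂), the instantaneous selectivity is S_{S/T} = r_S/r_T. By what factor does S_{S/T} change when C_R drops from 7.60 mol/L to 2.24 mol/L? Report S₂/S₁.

0.543

S_{S/T} = (k₁/k₂)·C_R^0.5, so S₂/S₁ = (C_{R,2}/C_{R,1})^0.5.
= (2.24/7.60)^0.5 = (0.2947)^0.5 = 0.543.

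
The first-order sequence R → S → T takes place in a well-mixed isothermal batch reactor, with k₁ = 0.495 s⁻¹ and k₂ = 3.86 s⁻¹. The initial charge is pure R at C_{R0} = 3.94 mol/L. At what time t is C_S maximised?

0.610 s

The intermediate peaks when r₁ = r₂, i.e. k₁e^(−k₁t) = k₂e^(−k₂t), giving t_opt = ln(k₂/k₁)/(k₂−k₁).
= ln(3.86/0.495)/(3.86−0.495) = ln(7.798)/3.365 = 2.054/3.365 = 0.610 s.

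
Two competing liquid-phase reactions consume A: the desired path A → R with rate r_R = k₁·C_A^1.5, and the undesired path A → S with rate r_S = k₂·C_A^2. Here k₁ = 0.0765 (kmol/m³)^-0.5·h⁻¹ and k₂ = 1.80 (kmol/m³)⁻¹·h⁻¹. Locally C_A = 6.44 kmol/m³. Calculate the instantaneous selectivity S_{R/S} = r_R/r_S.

0.0167

S_{R/S} = r_R/r_S = (k₁·C_A^1.5)/(k₂·C_A^2) = (k₁/k₂)·C_A^-0.5.
= (0.0765×6.440^1.5) / (1.80×6.440^2) = 1.250/74.65 = 0.0167.
The undesired path is higher order in A, so low C_A (CSTR or dilute feed) favours R.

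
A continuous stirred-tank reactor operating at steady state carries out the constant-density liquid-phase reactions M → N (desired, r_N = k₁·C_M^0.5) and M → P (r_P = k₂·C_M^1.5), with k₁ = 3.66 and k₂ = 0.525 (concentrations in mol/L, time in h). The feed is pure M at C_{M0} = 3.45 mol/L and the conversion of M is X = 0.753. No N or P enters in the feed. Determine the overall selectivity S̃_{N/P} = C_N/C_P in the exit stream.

Exit C_M = C_{M0}(1−X) = 3.45×0.247 = 0.8522 mol/L.
Rates in a CSTR are evaluated at the outlet concentration: r_N = 3.66×0.8522^0.5 = 3.379, r_P = 0.525×0.8522^1.5 = 0.4130.
Overall selectivity = C_N/C_P = r_Nτ/(r_Pτ) = r_N/r_P = 8.18.

8.18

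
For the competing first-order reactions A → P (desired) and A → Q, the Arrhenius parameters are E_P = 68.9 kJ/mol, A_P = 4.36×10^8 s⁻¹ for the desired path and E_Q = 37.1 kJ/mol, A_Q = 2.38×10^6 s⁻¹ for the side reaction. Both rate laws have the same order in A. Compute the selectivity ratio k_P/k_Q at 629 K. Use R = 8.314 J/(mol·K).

0.419

With equal orders, S_{P/Q} = k_P/k_Q = (A_P/A_Q)·exp[(E_Q−E_P)/(RT)].
(E_Q−E_P)/(RT) = (37.1−68.9)×10³/(8.314×629) = -31800/5230 = -6.081.
k_P/k_Q = (4.36×10^8/2.38×10^6)·exp(-6.081) = 183.2 × 0.002286 = 0.419.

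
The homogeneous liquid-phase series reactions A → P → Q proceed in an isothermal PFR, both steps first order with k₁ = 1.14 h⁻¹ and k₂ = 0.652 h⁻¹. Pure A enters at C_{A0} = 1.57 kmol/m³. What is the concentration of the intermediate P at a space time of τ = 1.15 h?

Solving the coupled first-order balances gives C_P(τ) = [k₁/(k₂−k₁)]·C_{A0}·(e^(−k₁τ) − e^(−k₂τ)).
e^(−k₁τ) = e^(−1.14×1.15) = e^(−1.311) = 0.2696; e^(−k₂τ) = e^(−0.7498) = 0.4725.
C_P = 1.14×1.57/(0.652−1.14) × (0.2696−0.4725) = (-3.668)×(-0.2029) = 0.7442 kmol/m³.

0.744 kmol/m³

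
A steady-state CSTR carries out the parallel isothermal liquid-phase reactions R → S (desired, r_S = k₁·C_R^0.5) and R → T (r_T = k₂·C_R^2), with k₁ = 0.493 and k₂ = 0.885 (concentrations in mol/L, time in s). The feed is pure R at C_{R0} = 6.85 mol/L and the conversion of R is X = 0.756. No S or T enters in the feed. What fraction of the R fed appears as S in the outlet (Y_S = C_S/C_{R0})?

0.155

Exit C_R = C_{R0}(1−X) = 6.85×0.244 = 1.671 mol/L.
In a CSTR the entire volume is at exit conditions, so r_S = 0.493×1.671^0.5 = 0.6374 and r_T = 0.885×1.671^2 = 2.472.
Fraction of consumed R going to S: r_S/(r_S+r_T) = 0.2050.
C_S = 0.2050·C_{R0}·X = 0.2050×6.85×0.756 = 1.06 mol/L; Y_S = C_S/C_{R0} = 0.155.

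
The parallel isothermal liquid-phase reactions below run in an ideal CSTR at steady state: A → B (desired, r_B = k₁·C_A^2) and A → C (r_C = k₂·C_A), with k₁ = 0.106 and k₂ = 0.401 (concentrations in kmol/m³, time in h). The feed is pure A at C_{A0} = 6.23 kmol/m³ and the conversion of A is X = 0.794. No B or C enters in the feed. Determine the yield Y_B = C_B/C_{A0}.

Exit C_A = C_{A0}(1−X) = 6.23×0.206 = 1.283 kmol/m³.
A CSTR operates uniformly at the exit composition, giving r_B = 0.1746 and r_C = 0.5146 (each k·C_A^n at C_A = 1.283).
Fraction of consumed A going to B: r_B/(r_B+r_C) = 0.2533.
C_B = 0.2533·C_{A0}·X = 0.2533×6.23×0.794 = 1.25 kmol/m³; Y_B = C_B/C_{A0} = 0.201.

0.201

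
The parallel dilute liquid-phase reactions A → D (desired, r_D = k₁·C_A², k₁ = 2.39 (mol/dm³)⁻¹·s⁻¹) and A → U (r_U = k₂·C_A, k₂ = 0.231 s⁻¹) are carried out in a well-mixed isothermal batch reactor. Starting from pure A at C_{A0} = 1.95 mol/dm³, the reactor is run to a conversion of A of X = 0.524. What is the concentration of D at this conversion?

0.955 mol/dm³

C_A = C_{A0}(1−X) = 0.9282 mol/dm³.
Along a PFR/batch, dC_U/dC_A = −r_U/(r_D+r_U) = −k₂/(k₂+k₁·C_A).
Integrating from C_{A0} to C_A: C_U = (0.231/2.39)·ln[(0.231+2.39·1.95)/(0.231+2.39·0.928)] = 0.09665·ln(4.891/2.449) = 0.06685 mol/dm³.
Then C_D = (C_{A0}−C_A) − C_U = 1.022 − 0.06685 = 0.9549 mol/dm³.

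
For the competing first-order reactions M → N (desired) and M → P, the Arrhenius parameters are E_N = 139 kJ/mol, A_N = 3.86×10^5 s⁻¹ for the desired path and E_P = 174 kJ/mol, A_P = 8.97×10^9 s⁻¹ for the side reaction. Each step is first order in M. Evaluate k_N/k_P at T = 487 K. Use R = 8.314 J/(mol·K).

Since both paths have the same order in M, the concentration cancels and S_{N/P} = k_N/k_P = (A_N/A_P)·exp[(E_P−E_N)/(RT)].
(E_P−E_N)/(RT) = (174−139)×10³/(8.314×487) = 35000/4049 = 8.644.
k_N/k_P = (3.86×10^5/8.97×10^9)·exp(8.644) = 4.303×10^-5 × 5678 = 0.244.

0.244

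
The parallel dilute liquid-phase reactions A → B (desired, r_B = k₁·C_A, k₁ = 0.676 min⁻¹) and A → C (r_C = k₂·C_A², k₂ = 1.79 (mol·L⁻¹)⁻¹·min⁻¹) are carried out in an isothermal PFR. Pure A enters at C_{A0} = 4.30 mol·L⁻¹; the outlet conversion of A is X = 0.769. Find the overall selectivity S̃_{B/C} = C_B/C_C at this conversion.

C_A = C_{A0}(1−X) = 0.9933 mol·L⁻¹.
Along a PFR/batch, dC_B/dC_A = −r_B/(r_B+r_C) = −k₁/(k₁+k₂·C_A).
Integrating from C_{A0} to C_A: C_B = (0.676/1.79)·ln[(0.676+1.79·4.30)/(0.676+1.79·0.993)] = 0.3777·ln(8.373/2.454) = 0.4635 mol·L⁻¹.
C_C = (C_{A0}−C_A)−C_B = 2.843 mol·L⁻¹; S̃_{B/C} = 0.4635/2.843 = 0.163.

0.163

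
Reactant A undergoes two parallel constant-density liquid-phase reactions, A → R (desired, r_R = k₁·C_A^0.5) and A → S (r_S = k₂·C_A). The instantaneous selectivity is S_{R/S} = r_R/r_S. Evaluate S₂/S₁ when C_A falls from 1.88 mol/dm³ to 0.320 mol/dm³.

S_{R/S} = (k₁/k₂)·C_A^-0.5, so S₂/S₁ = (C_{A,2}/C_{A,1})^-0.5.
= (0.320/1.88)^(-0.5) = (0.1702)^(-0.5) = 2.42.
Selectivity toward R rises as C_A falls — low-concentration operation is favoured.

2.42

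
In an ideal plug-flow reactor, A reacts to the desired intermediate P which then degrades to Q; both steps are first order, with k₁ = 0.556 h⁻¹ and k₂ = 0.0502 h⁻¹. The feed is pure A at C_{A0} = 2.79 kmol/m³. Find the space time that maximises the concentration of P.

4.75 h

Setting dC_P/dτ = 0 gives τ_opt = ln(k₂/k₁)/(k₂−k₁).
= ln(0.0502/0.556)/(0.0502−0.556) = ln(0.09029)/-0.5058 = -2.405/-0.5058 = 4.75 h.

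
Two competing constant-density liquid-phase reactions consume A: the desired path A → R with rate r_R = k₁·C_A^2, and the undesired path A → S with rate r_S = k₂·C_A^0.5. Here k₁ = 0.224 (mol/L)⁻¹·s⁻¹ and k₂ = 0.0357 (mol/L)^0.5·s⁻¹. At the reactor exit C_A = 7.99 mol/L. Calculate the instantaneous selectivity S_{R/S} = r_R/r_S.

142

S_{R/S} = r_R/r_S = (k₁·C_A^2)/(k₂·C_A^0.5) = (k₁/k₂)·C_A^1.5.
= (0.224×7.990^2) / (0.0357×7.990^0.5) = 14.30/0.1009 = 142.
Since the desired path is higher order in A, keeping C_A high (PFR or concentrated feed) favours R.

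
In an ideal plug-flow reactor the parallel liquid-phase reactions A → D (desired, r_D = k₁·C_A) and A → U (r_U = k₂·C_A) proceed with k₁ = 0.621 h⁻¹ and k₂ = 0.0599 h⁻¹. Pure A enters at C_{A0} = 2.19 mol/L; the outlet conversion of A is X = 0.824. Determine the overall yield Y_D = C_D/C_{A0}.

0.752

C_A = C_{A0}(1−X) = 0.3854 mol/L.
Both paths are first order in A, so the instantaneous fraction to D is constant: dC_D/d(−C_A) = k₁/(k₁+k₂) = 0.9120.
C_D = 0.9120·(C_{A0}−C_A) = 0.9120×1.805 = 1.65 mol/L.
Y_D = C_D/C_{A0} = 1.646/2.19 = 0.752.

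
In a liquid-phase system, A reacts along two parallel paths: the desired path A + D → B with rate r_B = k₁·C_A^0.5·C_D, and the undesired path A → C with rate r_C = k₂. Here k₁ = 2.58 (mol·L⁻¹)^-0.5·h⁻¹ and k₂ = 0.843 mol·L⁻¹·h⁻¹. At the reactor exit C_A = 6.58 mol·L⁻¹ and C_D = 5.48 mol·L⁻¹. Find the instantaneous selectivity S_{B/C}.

S_{B/C} = r_B/r_C = (k₁·C_A^0.5·C_D)/(k₂) = (k₁/k₂)·C_A^0.5·C_D.
= (2.58×6.580^0.5×5.480) / (0.843) = 36.27/0.8430 = 43.0.

43.0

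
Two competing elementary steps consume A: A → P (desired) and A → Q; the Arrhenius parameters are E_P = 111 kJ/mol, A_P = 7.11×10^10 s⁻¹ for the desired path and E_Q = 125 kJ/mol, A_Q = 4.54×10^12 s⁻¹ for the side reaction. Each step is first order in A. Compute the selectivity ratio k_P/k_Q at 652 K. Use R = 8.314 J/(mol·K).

With equal orders, S_{P/Q} = k_P/k_Q = (A_P/A_Q)·exp[(E_Q−E_P)/(RT)].
(E_Q−E_P)/(RT) = (125−111)×10³/(8.314×652) = 14000/5421 = 2.583.
k_P/k_Q = (7.11×10^10/4.54×10^12)·exp(2.583) = 0.01566 × 13.23 = 0.207.

0.207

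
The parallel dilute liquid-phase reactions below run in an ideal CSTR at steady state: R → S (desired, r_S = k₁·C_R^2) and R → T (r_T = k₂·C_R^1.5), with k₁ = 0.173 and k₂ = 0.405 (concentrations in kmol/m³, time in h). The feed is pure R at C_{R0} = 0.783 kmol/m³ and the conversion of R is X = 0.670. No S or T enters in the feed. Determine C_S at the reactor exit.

0.0936 kmol/m³

Exit C_R = C_{R0}(1−X) = 0.783×0.330 = 0.2584 kmol/m³.
In a CSTR the entire volume is at exit conditions, so r_S = 0.173×0.2584^2 = 0.01155 and r_T = 0.405×0.2584^1.5 = 0.05319.
Fraction of consumed R going to S: r_S/(r_S+r_T) = 0.1784.
C_S = 0.1784·C_{R0}·X = 0.1784×0.783×0.670 = 0.0936 kmol/m³.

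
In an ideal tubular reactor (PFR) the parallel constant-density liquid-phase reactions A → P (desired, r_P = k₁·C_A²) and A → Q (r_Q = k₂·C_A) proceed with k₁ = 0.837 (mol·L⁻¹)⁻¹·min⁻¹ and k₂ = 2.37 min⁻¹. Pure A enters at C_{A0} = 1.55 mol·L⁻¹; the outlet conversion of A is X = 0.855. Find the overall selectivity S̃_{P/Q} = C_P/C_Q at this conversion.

0.299

C_A = C_{A0}(1−X) = 0.2248 mol·L⁻¹.
Along a PFR/batch, dC_Q/dC_A = −r_Q/(r_P+r_Q) = −k₂/(k₂+k₁·C_A).
Integrating from C_{A0} to C_A: C_Q = (2.37/0.837)·ln[(2.37+0.837·1.55)/(2.37+0.837·0.225)] = 2.832·ln(3.667/2.558) = 1.020 mol·L⁻¹.
Then C_P = (C_{A0}−C_A) − C_Q = 1.325 − 1.020 = 0.3053 mol·L⁻¹.
S̃_{P/Q} = C_P/C_Q = 0.3053/1.020 = 0.299.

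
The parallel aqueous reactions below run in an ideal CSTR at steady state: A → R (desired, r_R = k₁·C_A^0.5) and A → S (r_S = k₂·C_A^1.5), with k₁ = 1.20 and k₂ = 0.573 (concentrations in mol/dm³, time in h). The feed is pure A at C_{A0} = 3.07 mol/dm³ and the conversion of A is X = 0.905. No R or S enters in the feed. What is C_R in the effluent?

2.44 mol/dm³

Exit C_A = C_{A0}(1−X) = 3.07×0.0950 = 0.2916 mol/dm³.
Rates in a CSTR are evaluated at the outlet concentration: r_R = 1.20×0.2916^0.5 = 0.6481, r_S = 0.573×0.2916^1.5 = 0.09025.
Fraction of consumed A going to R: r_R/(r_R+r_S) = 0.8778.
C_R = 0.8778·C_{A0}·X = 0.8778×3.07×0.905 = 2.44 mol/dm³.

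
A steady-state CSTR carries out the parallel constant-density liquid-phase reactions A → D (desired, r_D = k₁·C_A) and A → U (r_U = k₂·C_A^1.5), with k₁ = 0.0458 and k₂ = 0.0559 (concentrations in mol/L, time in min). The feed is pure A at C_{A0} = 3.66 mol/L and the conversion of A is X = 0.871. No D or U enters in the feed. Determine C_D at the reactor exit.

Exit C_A = C_{A0}(1−X) = 3.66×0.129 = 0.4721 mol/L.
In a CSTR the entire volume is at exit conditions, so r_D = 0.0458×0.4721 = 0.02162 and r_U = 0.0559×0.4721^1.5 = 0.01814.
Fraction of consumed A going to D: r_D/(r_D+r_U) = 0.5439.
C_D = 0.5439·C_{A0}·X = 0.5439×3.66×0.871 = 1.73 mol/L.

1.73 mol/L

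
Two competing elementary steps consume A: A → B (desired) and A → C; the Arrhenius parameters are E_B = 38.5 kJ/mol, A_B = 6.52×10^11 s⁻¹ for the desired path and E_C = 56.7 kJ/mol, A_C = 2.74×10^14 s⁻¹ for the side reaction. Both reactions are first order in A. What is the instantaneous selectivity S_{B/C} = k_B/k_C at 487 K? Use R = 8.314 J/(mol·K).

0.213

Since both paths have the same order in A, the concentration cancels and S_{B/C} = k_B/k_C = (A_B/A_C)·exp[(E_C−E_B)/(RT)].
(E_C−E_B)/(RT) = (56.7−38.5)×10³/(8.314×487) = 18200/4049 = 4.495.
k_B/k_C = (6.52×10^11/2.74×10^14)·exp(4.495) = 0.002380 × 89.57 = 0.213.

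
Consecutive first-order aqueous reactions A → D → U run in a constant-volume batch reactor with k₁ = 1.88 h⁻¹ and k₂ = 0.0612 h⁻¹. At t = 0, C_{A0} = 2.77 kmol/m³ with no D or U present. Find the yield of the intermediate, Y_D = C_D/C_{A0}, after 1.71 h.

The intermediate concentration in a first-order A→B→C sequence is C_D = k₁C_{A0}(e^(−k₁t) − e^(−k₂t))/(k₂−k₁).
e^(−k₁t) = e^(−1.88×1.71) = e^(−3.215) = 0.04016; e^(−k₂t) = e^(−0.1047) = 0.9006.
C_D = 1.88×2.77/(0.0612−1.88) × (0.04016−0.9006) = (-2.863)×(-0.8605) = 2.464 kmol/m³.
Y_D = C_D/C_{A0} = 2.464/2.77 = 0.889.

0.889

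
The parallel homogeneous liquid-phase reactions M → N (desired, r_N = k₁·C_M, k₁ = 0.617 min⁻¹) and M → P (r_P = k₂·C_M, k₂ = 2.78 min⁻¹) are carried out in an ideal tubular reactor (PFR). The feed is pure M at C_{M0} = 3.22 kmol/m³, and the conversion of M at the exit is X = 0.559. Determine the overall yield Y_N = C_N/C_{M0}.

C_M = C_{M0}(1−X) = 1.420 kmol/m³.
Both paths are first order in M, so the instantaneous fraction to N is constant: dC_N/d(−C_M) = k₁/(k₁+k₂) = 0.1816.
C_N = 0.1816·(C_{M0}−C_M) = 0.1816×1.800 = 0.327 kmol/m³.
Y_N = C_N/C_{M0} = 0.3269/3.22 = 0.102.

0.102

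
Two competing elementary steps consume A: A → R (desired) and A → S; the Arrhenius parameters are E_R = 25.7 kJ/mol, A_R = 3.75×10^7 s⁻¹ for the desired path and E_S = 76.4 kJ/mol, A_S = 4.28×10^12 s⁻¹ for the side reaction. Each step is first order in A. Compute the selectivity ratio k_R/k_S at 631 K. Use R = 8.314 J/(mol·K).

Since both paths have the same order in A, the concentration cancels and S_{R/S} = k_R/k_S = (A_R/A_S)·exp[(E_S−E_R)/(RT)].
(E_S−E_R)/(RT) = (76.4−25.7)×10³/(8.314×631) = 50700/5246 = 9.664.
k_R/k_S = (3.75×10^7/4.28×10^12)·exp(9.664) = 8.762×10^-6 × 15745 = 0.138.
Since E_R < E_S, lowering the temperature improves selectivity toward R.

0.138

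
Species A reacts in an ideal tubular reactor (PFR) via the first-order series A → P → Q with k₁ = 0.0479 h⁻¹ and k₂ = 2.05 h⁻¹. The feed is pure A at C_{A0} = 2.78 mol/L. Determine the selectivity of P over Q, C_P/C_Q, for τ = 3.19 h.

0.169

The intermediate concentration in a first-order A→B→C sequence is C_P = k₁C_{A0}(e^(−k₁τ) − e^(−k₂τ))/(k₂−k₁).
e^(−k₁τ) = e^(−0.0479×3.19) = e^(−0.1528) = 0.8583; e^(−k₂τ) = e^(−6.539) = 0.001445.
C_P = 0.0479×2.78/(2.05−0.0479) × (0.8583−0.001445) = 0.06651×0.8569 = 0.05699 mol/L.
C_A = C_{A0}e^(−k₁τ) = 2.386 mol/L, so C_Q = C_{A0}−C_A−C_P = 0.3369 mol/L; C_P/C_Q = 0.169.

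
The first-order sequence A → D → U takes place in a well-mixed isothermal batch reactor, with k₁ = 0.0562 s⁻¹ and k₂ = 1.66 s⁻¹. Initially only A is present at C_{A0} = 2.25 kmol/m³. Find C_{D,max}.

For a first-order series the maximum intermediate yield is C_{D,max}/C_{A0} = (k₁/k₂)^[k₂/(k₂−k₁)].
= (0.0562/1.66)^(1.66/(1.66−0.0562)) = (0.03386)^(1.035) = 0.03007.
C_{D,max} = 0.03007×2.25 = 0.0677 kmol/m³.

0.0677 kmol/m³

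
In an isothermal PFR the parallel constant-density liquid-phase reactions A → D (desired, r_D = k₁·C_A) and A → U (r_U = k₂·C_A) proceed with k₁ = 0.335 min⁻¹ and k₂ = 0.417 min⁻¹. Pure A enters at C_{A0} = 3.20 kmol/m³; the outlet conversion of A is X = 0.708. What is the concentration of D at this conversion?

1.01 kmol/m³

C_A = C_{A0}(1−X) = 0.9344 kmol/m³.
Both paths are first order in A, so the instantaneous fraction to D is constant: dC_D/d(−C_A) = k₁/(k₁+k₂) = 0.4455.
C_D = 0.4455·(C_{A0}−C_A) = 0.4455×2.266 = 1.01 kmol/m³.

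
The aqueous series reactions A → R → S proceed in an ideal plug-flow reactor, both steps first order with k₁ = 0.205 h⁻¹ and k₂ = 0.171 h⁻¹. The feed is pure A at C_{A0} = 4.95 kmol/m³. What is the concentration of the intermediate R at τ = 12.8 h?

The intermediate concentration in a first-order A→B→C sequence is C_R = k₁C_{A0}(e^(−k₁τ) − e^(−k₂τ))/(k₂−k₁).
e^(−k₁τ) = e^(−0.205×12.8) = e^(−2.624) = 0.07251; e^(−k₂τ) = e^(−2.189) = 0.1121.
C_R = 0.205×4.95/(0.171−0.205) × (0.07251−0.1121) = (-29.85)×(-0.03954) = 1.180 kmol/m³.

1.18 kmol/m³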